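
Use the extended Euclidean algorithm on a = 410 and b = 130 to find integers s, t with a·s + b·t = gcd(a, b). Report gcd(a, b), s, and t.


Euclidean algorithm on (410, 130) — divide until remainder is 0:
  410 = 3 · 130 + 20
  130 = 6 · 20 + 10
  20 = 2 · 10 + 0
gcd(410, 130) = 10.
Track Bezout coefficients alongside the remainders: start with r₀ = 410 = a·1 + b·0 (s = 1, t = 0) and r₁ = 130 = a·0 + b·1 (s = 0, t = 1); each new remainder r_{k+1} = r_{k-1} − q_k·r_k inherits s_{k+1} = s_{k-1} − q_k·s_k, t_{k+1} = t_{k-1} − q_k·t_k, so r_k = a·s_k + b·t_k at every step:
  q = 3: r = 20, s = 1 − 3·0 = 1, t = 0 − 3·1 = -3  (check: 410·1 + 130·(-3) = 20)
  q = 6: r = 10, s = 0 − 6·1 = -6, t = 1 − 6·(-3) = 19  (check: 410·(-6) + 130·19 = 10)
The row with r = 10 (the gcd) gives the Bezout coefficients s = -6, t = 19.
Result: 410 · (-6) + 130 · (19) = 10.

gcd(410, 130) = 10; s = -6, t = 19 (check: 410·(-6) + 130·19 = 10).


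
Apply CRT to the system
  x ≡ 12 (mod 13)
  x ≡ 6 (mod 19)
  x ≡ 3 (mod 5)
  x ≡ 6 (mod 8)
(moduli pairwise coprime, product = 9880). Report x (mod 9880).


Product of moduli M = 13 · 19 · 5 · 8 = 9880.
Merge one congruence at a time:
  Start: x ≡ 12 (mod 13).
  Combine with x ≡ 6 (mod 19); new modulus lcm = 247.
    Write x = 12 + 13·t and substitute into x ≡ 6 (mod 19): 13·t ≡ 6 − 12 = -6 (mod 19).
    Reduce coefficients mod 19: 13·t ≡ 13 (mod 19).
    The inverse of 13 mod 19 is 3 (since 13·3 = 39 = 2·19 + 1), so t ≡ 3·13 = 39 ≡ 1 (mod 19).
    Then x = 12 + 13·1 = 25, valid modulo lcm(13, 19) = 247: x ≡ 25 (mod 247).
  Combine with x ≡ 3 (mod 5); new modulus lcm = 1235.
    Write x = 25 + 247·t and substitute into x ≡ 3 (mod 5): 247·t ≡ 3 − 25 = -22 (mod 5).
    Reduce coefficients mod 5: 2·t ≡ 3 (mod 5).
    The inverse of 2 mod 5 is 3 (since 2·3 = 6 = 1·5 + 1), so t ≡ 3·3 = 9 ≡ 4 (mod 5).
    Then x = 25 + 247·4 = 1013, valid modulo lcm(247, 5) = 1235: x ≡ 1013 (mod 1235).
  Combine with x ≡ 6 (mod 8); new modulus lcm = 9880.
    Write x = 1013 + 1235·t and substitute into x ≡ 6 (mod 8): 1235·t ≡ 6 − 1013 = -1007 (mod 8).
    Reduce coefficients mod 8: 3·t ≡ 1 (mod 8).
    The inverse of 3 mod 8 is 3 (since 3·3 = 9 = 1·8 + 1), so t ≡ 3·1 = 3 ≡ 3 (mod 8).
    Then x = 1013 + 1235·3 = 4718, valid modulo lcm(1235, 8) = 9880: x ≡ 4718 (mod 9880).
Verify against each original: 4718 mod 13 = 12, 4718 mod 19 = 6, 4718 mod 5 = 3, 4718 mod 8 = 6.

x ≡ 4718 (mod 9880).


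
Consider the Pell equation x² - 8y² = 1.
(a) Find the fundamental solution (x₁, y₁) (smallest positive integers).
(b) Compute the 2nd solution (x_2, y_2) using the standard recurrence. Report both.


Step 1: Find the fundamental solution (x₁, y₁) of x² - 8y² = 1.
  Expand √8 as a continued fraction. a₀ = ⌊√8⌋ = 2; iterate m_{k+1} = d_k·a_k − m_k, d_{k+1} = (8 − m_{k+1}²)/d_k, a_{k+1} = ⌊(a₀ + m_{k+1})/d_{k+1}⌋ (starting m₀ = 0, d₀ = 1), with convergents p_k = a_k·p_{k-1} + p_{k-2}, q_k = a_k·q_{k-1} + q_{k-2} (p₋₁ = 1, q₋₁ = 0):
  k = 0: a₀ = 2; p₀/q₀ = 2/1; p₀² − 8·q₀² = 4 − 8 = -4.
  k = 1: m = 2, d = 4, a = ⌊(2 + 2)/4⌋ = 1; p/q = (1·2 + 1)/(1·1 + 0) = 3/1; p² − 8·q² = 9 − 8 = 1.
  The first convergent with p² − 8·q² = 1 gives the fundamental solution (x₁, y₁) = (3, 1).
Step 2: Apply the recurrence (x_{n+1}, y_{n+1}) = (x₁x_n + 8y₁y_n, x₁y_n + y₁x_n) repeatedly.
  From (x_1, y_1) = (3, 1): x_2 = 3·3 + 8·1·1 = 17; y_2 = 3·1 + 1·3 = 6.
Step 3: Verify x_2² - 8·y_2² = 289 - 288 = 1 (should be 1). ✓

(x_1, y_1) = (3, 1); (x_2, y_2) = (17, 6).


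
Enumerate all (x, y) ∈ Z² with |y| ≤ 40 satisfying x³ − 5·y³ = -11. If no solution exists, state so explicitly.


The equation is x³ - 5y³ = -11. For fixed y, x³ = 5·y³ − 11, so a solution requires the RHS to be a perfect cube.
Strategy: iterate y from -40 to 40, compute RHS = 5·y³ − 11, and check whether it is a (positive or negative) perfect cube.
Check small values of y:
  y = 0: RHS = -11 is not a perfect cube.
  y = 1: RHS = -6 is not a perfect cube.
  y = -1: RHS = -16 is not a perfect cube.
  y = 2: RHS = 29 is not a perfect cube.
  y = -2: RHS = -51 is not a perfect cube.
  y = 3: RHS = 124 is not a perfect cube.
  y = -3: RHS = -146 is not a perfect cube.
Continuing the search up to |y| = 40 finds no solutions either.
No (x, y) in the scanned range satisfies the equation.

No integer solutions with |y| ≤ 40.


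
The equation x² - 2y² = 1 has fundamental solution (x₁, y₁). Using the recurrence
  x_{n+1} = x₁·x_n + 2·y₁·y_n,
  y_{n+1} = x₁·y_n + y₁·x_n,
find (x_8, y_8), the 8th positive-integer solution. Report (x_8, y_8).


Step 1: Find the fundamental solution (x₁, y₁) of x² - 2y² = 1.
  Expand √2 as a continued fraction. a₀ = ⌊√2⌋ = 1; iterate m_{k+1} = d_k·a_k − m_k, d_{k+1} = (2 − m_{k+1}²)/d_k, a_{k+1} = ⌊(a₀ + m_{k+1})/d_{k+1}⌋ (starting m₀ = 0, d₀ = 1), with convergents p_k = a_k·p_{k-1} + p_{k-2}, q_k = a_k·q_{k-1} + q_{k-2} (p₋₁ = 1, q₋₁ = 0):
  k = 0: a₀ = 1; p₀/q₀ = 1/1; p₀² − 2·q₀² = 1 − 2 = -1.
  k = 1: m = 1, d = 1, a = ⌊(1 + 1)/1⌋ = 2; p/q = (2·1 + 1)/(2·1 + 0) = 3/2; p² − 2·q² = 9 − 8 = 1.
  The first convergent with p² − 2·q² = 1 gives the fundamental solution (x₁, y₁) = (3, 2).
Step 2: Apply the recurrence (x_{n+1}, y_{n+1}) = (x₁x_n + 2y₁y_n, x₁y_n + y₁x_n) repeatedly.
  From (x_1, y_1) = (3, 2): x_2 = 3·3 + 2·2·2 = 17; y_2 = 3·2 + 2·3 = 12.
  From (x_2, y_2) = (17, 12): x_3 = 3·17 + 2·2·12 = 99; y_3 = 3·12 + 2·17 = 70.
  From (x_3, y_3) = (99, 70): x_4 = 3·99 + 2·2·70 = 577; y_4 = 3·70 + 2·99 = 408.
  From (x_4, y_4) = (577, 408): x_5 = 3·577 + 2·2·408 = 3363; y_5 = 3·408 + 2·577 = 2378.
  From (x_5, y_5) = (3363, 2378): x_6 = 3·3363 + 2·2·2378 = 19601; y_6 = 3·2378 + 2·3363 = 13860.
  From (x_6, y_6) = (19601, 13860): x_7 = 3·19601 + 2·2·13860 = 114243; y_7 = 3·13860 + 2·19601 = 80782.
  From (x_7, y_7) = (114243, 80782): x_8 = 3·114243 + 2·2·80782 = 665857; y_8 = 3·80782 + 2·114243 = 470832.
Step 3: Verify x_8² - 2·y_8² = 443365544449 - 443365544448 = 1 (should be 1). ✓

(x_1, y_1) = (3, 2); (x_8, y_8) = (665857, 470832).


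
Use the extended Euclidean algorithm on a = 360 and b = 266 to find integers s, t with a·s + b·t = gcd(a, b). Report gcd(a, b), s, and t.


Euclidean algorithm on (360, 266) — divide until remainder is 0:
  360 = 1 · 266 + 94
  266 = 2 · 94 + 78
  94 = 1 · 78 + 16
  78 = 4 · 16 + 14
  16 = 1 · 14 + 2
  14 = 7 · 2 + 0
gcd(360, 266) = 2.
Track Bezout coefficients alongside the remainders: start with r₀ = 360 = a·1 + b·0 (s = 1, t = 0) and r₁ = 266 = a·0 + b·1 (s = 0, t = 1); each new remainder r_{k+1} = r_{k-1} − q_k·r_k inherits s_{k+1} = s_{k-1} − q_k·s_k, t_{k+1} = t_{k-1} − q_k·t_k, so r_k = a·s_k + b·t_k at every step:
  q = 1: r = 94, s = 1 − 1·0 = 1, t = 0 − 1·1 = -1  (check: 360·1 + 266·(-1) = 94)
  q = 2: r = 78, s = 0 − 2·1 = -2, t = 1 − 2·(-1) = 3  (check: 360·(-2) + 266·3 = 78)
  q = 1: r = 16, s = 1 − 1·(-2) = 3, t = -1 − 1·3 = -4  (check: 360·3 + 266·(-4) = 16)
  q = 4: r = 14, s = -2 − 4·3 = -14, t = 3 − 4·(-4) = 19  (check: 360·(-14) + 266·19 = 14)
  q = 1: r = 2, s = 3 − 1·(-14) = 17, t = -4 − 1·19 = -23  (check: 360·17 + 266·(-23) = 2)
The row with r = 2 (the gcd) gives the Bezout coefficients s = 17, t = -23.
Result: 360 · (17) + 266 · (-23) = 2.

gcd(360, 266) = 2; s = 17, t = -23 (check: 360·17 + 266·(-23) = 2).


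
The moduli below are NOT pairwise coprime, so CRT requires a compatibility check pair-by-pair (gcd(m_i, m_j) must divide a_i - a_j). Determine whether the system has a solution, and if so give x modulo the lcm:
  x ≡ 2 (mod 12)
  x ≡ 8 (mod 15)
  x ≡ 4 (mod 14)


Moduli 12, 15, 14 are not pairwise coprime, so CRT works modulo lcm(m_i) when all pairwise compatibility conditions hold.
Pairwise compatibility: gcd(m_i, m_j) must divide a_i - a_j for every pair.
Merge one congruence at a time:
  Start: x ≡ 2 (mod 12).
  Combine with x ≡ 8 (mod 15): gcd(12, 15) = 3; 8 - 2 = 6, which IS divisible by 3, so compatible.
    Write x = 2 + 12·t and substitute into x ≡ 8 (mod 15): 12·t ≡ 8 − 2 = 6 (mod 15).
    Divide the congruence (and modulus) by g = 3: 4·t ≡ 2 (mod 5).
    The inverse of 4 mod 5 is 4 (since 4·4 = 16 = 3·5 + 1), so t ≡ 4·2 = 8 ≡ 3 (mod 5).
    Then x = 2 + 12·3 = 38, valid modulo lcm(12, 15) = 60: x ≡ 38 (mod 60).
  Combine with x ≡ 4 (mod 14): gcd(60, 14) = 2; 4 - 38 = -34, which IS divisible by 2, so compatible.
    Write x = 38 + 60·t and substitute into x ≡ 4 (mod 14): 60·t ≡ 4 − 38 = -34 (mod 14).
    Divide the congruence (and modulus) by g = 2: 30·t ≡ -17 (mod 7).
    Reduce coefficients mod 7: 2·t ≡ 4 (mod 7).
    The inverse of 2 mod 7 is 4 (since 2·4 = 8 = 1·7 + 1), so t ≡ 4·4 = 16 ≡ 2 (mod 7).
    Then x = 38 + 60·2 = 158, valid modulo lcm(60, 14) = 420: x ≡ 158 (mod 420).
Verify: 158 mod 12 = 2, 158 mod 15 = 8, 158 mod 14 = 4.

x ≡ 158 (mod 420).


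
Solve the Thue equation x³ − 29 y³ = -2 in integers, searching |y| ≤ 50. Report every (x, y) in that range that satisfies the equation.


The equation is x³ - 29y³ = -2. For fixed y, x³ = 29·y³ − 2, so a solution requires the RHS to be a perfect cube.
Strategy: iterate y from -50 to 50, compute RHS = 29·y³ − 2, and check whether it is a (positive or negative) perfect cube.
Check small values of y:
  y = 0: RHS = -2 is not a perfect cube.
  y = 1: RHS = 27 = (3)³ ⇒ x = 3 works.
  y = -1: RHS = -31 is not a perfect cube.
  y = 2: RHS = 230 is not a perfect cube.
  y = -2: RHS = -234 is not a perfect cube.
  y = 3: RHS = 781 is not a perfect cube.
  y = -3: RHS = -785 is not a perfect cube.
Continuing the search up to |y| = 50 finds no further solutions beyond those listed.
Collected solutions: (3, 1).

Solutions (with |y| ≤ 50): (3, 1).


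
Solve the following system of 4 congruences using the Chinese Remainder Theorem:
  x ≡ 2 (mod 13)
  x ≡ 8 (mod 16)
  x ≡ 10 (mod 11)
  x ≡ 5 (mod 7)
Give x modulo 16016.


Product of moduli M = 13 · 16 · 11 · 7 = 16016.
Merge one congruence at a time:
  Start: x ≡ 2 (mod 13).
  Combine with x ≡ 8 (mod 16); new modulus lcm = 208.
    Write x = 2 + 13·t and substitute into x ≡ 8 (mod 16): 13·t ≡ 8 − 2 = 6 (mod 16).
    The inverse of 13 mod 16 is 5 (since 13·5 = 65 = 4·16 + 1), so t ≡ 5·6 = 30 ≡ 14 (mod 16).
    Then x = 2 + 13·14 = 184, valid modulo lcm(13, 16) = 208: x ≡ 184 (mod 208).
  Combine with x ≡ 10 (mod 11); new modulus lcm = 2288.
    Write x = 184 + 208·t and substitute into x ≡ 10 (mod 11): 208·t ≡ 10 − 184 = -174 (mod 11).
    Reduce coefficients mod 11: 10·t ≡ 2 (mod 11).
    The inverse of 10 mod 11 is 10 (since 10·10 = 100 = 9·11 + 1), so t ≡ 10·2 = 20 ≡ 9 (mod 11).
    Then x = 184 + 208·9 = 2056, valid modulo lcm(208, 11) = 2288: x ≡ 2056 (mod 2288).
  Combine with x ≡ 5 (mod 7); new modulus lcm = 16016.
    Write x = 2056 + 2288·t and substitute into x ≡ 5 (mod 7): 2288·t ≡ 5 − 2056 = -2051 (mod 7).
    Reduce coefficients mod 7: 6·t ≡ 0 (mod 7).
    The inverse of 6 mod 7 is 6 (since 6·6 = 36 = 5·7 + 1), so t ≡ 6·0 = 0 ≡ 0 (mod 7).
    Then x = 2056 + 2288·0 = 2056, valid modulo lcm(2288, 7) = 16016: x ≡ 2056 (mod 16016).
Verify against each original: 2056 mod 13 = 2, 2056 mod 16 = 8, 2056 mod 11 = 10, 2056 mod 7 = 5.

x ≡ 2056 (mod 16016).


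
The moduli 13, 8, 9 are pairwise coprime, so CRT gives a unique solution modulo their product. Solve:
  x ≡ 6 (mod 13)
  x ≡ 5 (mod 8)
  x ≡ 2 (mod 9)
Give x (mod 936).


Moduli 13, 8, 9 are pairwise coprime; by CRT there is a unique solution modulo M = 13 · 8 · 9 = 936.
Solve pairwise, accumulating the modulus:
  Start with x ≡ 6 (mod 13).
  Combine with x ≡ 5 (mod 8): since gcd(13, 8) = 1, we get a unique residue mod 104.
    Write x = 6 + 13·t and substitute into x ≡ 5 (mod 8): 13·t ≡ 5 − 6 = -1 (mod 8).
    Reduce coefficients mod 8: 5·t ≡ 7 (mod 8).
    The inverse of 5 mod 8 is 5 (since 5·5 = 25 = 3·8 + 1), so t ≡ 5·7 = 35 ≡ 3 (mod 8).
    Then x = 6 + 13·3 = 45, valid modulo lcm(13, 8) = 104: x ≡ 45 (mod 104).
  Combine with x ≡ 2 (mod 9): since gcd(104, 9) = 1, we get a unique residue mod 936.
    Write x = 45 + 104·t and substitute into x ≡ 2 (mod 9): 104·t ≡ 2 − 45 = -43 (mod 9).
    Reduce coefficients mod 9: 5·t ≡ 2 (mod 9).
    The inverse of 5 mod 9 is 2 (since 5·2 = 10 = 1·9 + 1), so t ≡ 2·2 = 4 ≡ 4 (mod 9).
    Then x = 45 + 104·4 = 461, valid modulo lcm(104, 9) = 936: x ≡ 461 (mod 936).
Verify: 461 mod 13 = 6 ✓, 461 mod 8 = 5 ✓, 461 mod 9 = 2 ✓.

x ≡ 461 (mod 936).


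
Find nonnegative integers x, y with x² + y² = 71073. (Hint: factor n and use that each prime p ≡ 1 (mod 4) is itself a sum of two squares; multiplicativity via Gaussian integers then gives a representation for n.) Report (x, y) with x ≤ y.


Step 1: Factor n = 71073 = 3^2 · 53 · 149.
Step 2: Check the mod-4 condition on each prime factor: 3 ≡ 3 (mod 4), exponent 2 (must be even); 53 ≡ 1 (mod 4), exponent 1; 149 ≡ 1 (mod 4), exponent 1.
All primes ≡ 3 (mod 4) appear to even exponent (or don't appear), so by the two-squares theorem n IS expressible as a sum of two squares.
Step 3: Build a representation. Group n = k² · m with k = 3 and m = 53 · 149 = 7897 (a product of primes ≡ 1 (mod 4)); a representation of m scales to one of n via (k·x)² + (k·y)² = k²(x² + y²). Each prime p ≡ 1 (mod 4) is itself a sum of two squares; find a² by testing p − a² for a perfect square:
  53: 53 − 1² = 52, 53 − 2² = 49 = 7² ⇒ 53 = 2² + 7².
  149: 149 − 1² = 148, 149 − 2² = 145, 149 − 3² = 140, 149 − 4² = 133, 149 − 5² = 124, 149 − 6² = 113, 149 − 7² = 100 = 10² ⇒ 149 = 7² + 10².
  Combine using the Brahmagupta–Fibonacci identity (a² + b²)(c² + d²) = (ac − bd)² + (ad + bc)² = (ac + bd)² + (ad − bc)²:
  53 · 149 = 7897: from (2² + 7²)(7² + 10²), take (2·7 − 7·10, 2·10 + 7·7) = (14 − 70, 20 + 49) = (-56, 69); dropping signs (only squares matter) gives (56, 69); check 56² + 69² = 3136 + 4761 = 7897 ✓.
  Scale by k = 3: (3·56, 3·69) = (168, 207).
Step 4: Order so x ≤ y and verify: 168² + 207² = 28224 + 42849 = 71073 = n. ✓

n = 71073 = 168² + 207² (one valid representation with x ≤ y).


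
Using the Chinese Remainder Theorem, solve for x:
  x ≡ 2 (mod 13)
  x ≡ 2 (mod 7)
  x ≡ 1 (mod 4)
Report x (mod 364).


Moduli 13, 7, 4 are pairwise coprime; by CRT there is a unique solution modulo M = 13 · 7 · 4 = 364.
Solve pairwise, accumulating the modulus:
  Start with x ≡ 2 (mod 13).
  Combine with x ≡ 2 (mod 7): since gcd(13, 7) = 1, we get a unique residue mod 91.
    Write x = 2 + 13·t and substitute into x ≡ 2 (mod 7): 13·t ≡ 2 − 2 = 0 (mod 7).
    Reduce coefficients mod 7: 6·t ≡ 0 (mod 7).
    The inverse of 6 mod 7 is 6 (since 6·6 = 36 = 5·7 + 1), so t ≡ 6·0 = 0 ≡ 0 (mod 7).
    Then x = 2 + 13·0 = 2, valid modulo lcm(13, 7) = 91: x ≡ 2 (mod 91).
  Combine with x ≡ 1 (mod 4): since gcd(91, 4) = 1, we get a unique residue mod 364.
    Write x = 2 + 91·t and substitute into x ≡ 1 (mod 4): 91·t ≡ 1 − 2 = -1 (mod 4).
    Reduce coefficients mod 4: 3·t ≡ 3 (mod 4).
    The inverse of 3 mod 4 is 3 (since 3·3 = 9 = 2·4 + 1), so t ≡ 3·3 = 9 ≡ 1 (mod 4).
    Then x = 2 + 91·1 = 93, valid modulo lcm(91, 4) = 364: x ≡ 93 (mod 364).
Verify: 93 mod 13 = 2 ✓, 93 mod 7 = 2 ✓, 93 mod 4 = 1 ✓.

x ≡ 93 (mod 364).


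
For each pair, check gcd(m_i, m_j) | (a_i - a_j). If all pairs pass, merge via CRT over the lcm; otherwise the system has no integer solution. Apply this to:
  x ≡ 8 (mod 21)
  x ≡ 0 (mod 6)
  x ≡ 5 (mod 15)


Moduli 21, 6, 15 are not pairwise coprime, so CRT works modulo lcm(m_i) when all pairwise compatibility conditions hold.
Pairwise compatibility: gcd(m_i, m_j) must divide a_i - a_j for every pair.
Merge one congruence at a time:
  Start: x ≡ 8 (mod 21).
  Combine with x ≡ 0 (mod 6): gcd(21, 6) = 3, and 0 - 8 = -8 is NOT divisible by 3.
    ⇒ system is inconsistent (no integer solution).

No solution (the system is inconsistent).


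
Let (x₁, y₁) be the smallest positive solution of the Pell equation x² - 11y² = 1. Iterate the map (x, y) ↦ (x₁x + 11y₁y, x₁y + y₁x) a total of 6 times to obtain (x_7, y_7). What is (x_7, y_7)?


Step 1: Find the fundamental solution (x₁, y₁) of x² - 11y² = 1.
  Expand √11 as a continued fraction. a₀ = ⌊√11⌋ = 3; iterate m_{k+1} = d_k·a_k − m_k, d_{k+1} = (11 − m_{k+1}²)/d_k, a_{k+1} = ⌊(a₀ + m_{k+1})/d_{k+1}⌋ (starting m₀ = 0, d₀ = 1), with convergents p_k = a_k·p_{k-1} + p_{k-2}, q_k = a_k·q_{k-1} + q_{k-2} (p₋₁ = 1, q₋₁ = 0):
  k = 0: a₀ = 3; p₀/q₀ = 3/1; p₀² − 11·q₀² = 9 − 11 = -2.
  k = 1: m = 3, d = 2, a = ⌊(3 + 3)/2⌋ = 3; p/q = (3·3 + 1)/(3·1 + 0) = 10/3; p² − 11·q² = 100 − 99 = 1.
  The first convergent with p² − 11·q² = 1 gives the fundamental solution (x₁, y₁) = (10, 3).
Step 2: Apply the recurrence (x_{n+1}, y_{n+1}) = (x₁x_n + 11y₁y_n, x₁y_n + y₁x_n) repeatedly.
  From (x_1, y_1) = (10, 3): x_2 = 10·10 + 11·3·3 = 199; y_2 = 10·3 + 3·10 = 60.
  From (x_2, y_2) = (199, 60): x_3 = 10·199 + 11·3·60 = 3970; y_3 = 10·60 + 3·199 = 1197.
  From (x_3, y_3) = (3970, 1197): x_4 = 10·3970 + 11·3·1197 = 79201; y_4 = 10·1197 + 3·3970 = 23880.
  From (x_4, y_4) = (79201, 23880): x_5 = 10·79201 + 11·3·23880 = 1580050; y_5 = 10·23880 + 3·79201 = 476403.
  From (x_5, y_5) = (1580050, 476403): x_6 = 10·1580050 + 11·3·476403 = 31521799; y_6 = 10·476403 + 3·1580050 = 9504180.
  From (x_6, y_6) = (31521799, 9504180): x_7 = 10·31521799 + 11·3·9504180 = 628855930; y_7 = 10·9504180 + 3·31521799 = 189607197.
Step 3: Verify x_7² - 11·y_7² = 395459780696164900 - 395459780696164899 = 1 (should be 1). ✓

(x_1, y_1) = (10, 3); (x_7, y_7) = (628855930, 189607197).


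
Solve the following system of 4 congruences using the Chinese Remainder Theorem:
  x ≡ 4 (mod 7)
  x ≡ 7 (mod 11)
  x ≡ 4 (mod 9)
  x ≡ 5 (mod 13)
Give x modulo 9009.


Product of moduli M = 7 · 11 · 9 · 13 = 9009.
Merge one congruence at a time:
  Start: x ≡ 4 (mod 7).
  Combine with x ≡ 7 (mod 11); new modulus lcm = 77.
    Write x = 4 + 7·t and substitute into x ≡ 7 (mod 11): 7·t ≡ 7 − 4 = 3 (mod 11).
    The inverse of 7 mod 11 is 8 (since 7·8 = 56 = 5·11 + 1), so t ≡ 8·3 = 24 ≡ 2 (mod 11).
    Then x = 4 + 7·2 = 18, valid modulo lcm(7, 11) = 77: x ≡ 18 (mod 77).
  Combine with x ≡ 4 (mod 9); new modulus lcm = 693.
    Write x = 18 + 77·t and substitute into x ≡ 4 (mod 9): 77·t ≡ 4 − 18 = -14 (mod 9).
    Reduce coefficients mod 9: 5·t ≡ 4 (mod 9).
    The inverse of 5 mod 9 is 2 (since 5·2 = 10 = 1·9 + 1), so t ≡ 2·4 = 8 ≡ 8 (mod 9).
    Then x = 18 + 77·8 = 634, valid modulo lcm(77, 9) = 693: x ≡ 634 (mod 693).
  Combine with x ≡ 5 (mod 13); new modulus lcm = 9009.
    Write x = 634 + 693·t and substitute into x ≡ 5 (mod 13): 693·t ≡ 5 − 634 = -629 (mod 13).
    Reduce coefficients mod 13: 4·t ≡ 8 (mod 13).
    The inverse of 4 mod 13 is 10 (since 4·10 = 40 = 3·13 + 1), so t ≡ 10·8 = 80 ≡ 2 (mod 13).
    Then x = 634 + 693·2 = 2020, valid modulo lcm(693, 13) = 9009: x ≡ 2020 (mod 9009).
Verify against each original: 2020 mod 7 = 4, 2020 mod 11 = 7, 2020 mod 9 = 4, 2020 mod 13 = 5.

x ≡ 2020 (mod 9009).


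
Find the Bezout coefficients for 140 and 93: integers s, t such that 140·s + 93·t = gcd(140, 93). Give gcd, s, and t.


Euclidean algorithm on (140, 93) — divide until remainder is 0:
  140 = 1 · 93 + 47
  93 = 1 · 47 + 46
  47 = 1 · 46 + 1
  46 = 46 · 1 + 0
gcd(140, 93) = 1.
Track Bezout coefficients alongside the remainders: start with r₀ = 140 = a·1 + b·0 (s = 1, t = 0) and r₁ = 93 = a·0 + b·1 (s = 0, t = 1); each new remainder r_{k+1} = r_{k-1} − q_k·r_k inherits s_{k+1} = s_{k-1} − q_k·s_k, t_{k+1} = t_{k-1} − q_k·t_k, so r_k = a·s_k + b·t_k at every step:
  q = 1: r = 47, s = 1 − 1·0 = 1, t = 0 − 1·1 = -1  (check: 140·1 + 93·(-1) = 47)
  q = 1: r = 46, s = 0 − 1·1 = -1, t = 1 − 1·(-1) = 2  (check: 140·(-1) + 93·2 = 46)
  q = 1: r = 1, s = 1 − 1·(-1) = 2, t = -1 − 1·2 = -3  (check: 140·2 + 93·(-3) = 1)
The row with r = 1 (the gcd) gives the Bezout coefficients s = 2, t = -3.
Result: 140 · (2) + 93 · (-3) = 1.

gcd(140, 93) = 1; s = 2, t = -3 (check: 140·2 + 93·(-3) = 1).


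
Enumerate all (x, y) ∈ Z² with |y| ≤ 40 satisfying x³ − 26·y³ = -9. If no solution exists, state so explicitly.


The equation is x³ - 26y³ = -9. For fixed y, x³ = 26·y³ − 9, so a solution requires the RHS to be a perfect cube.
Strategy: iterate y from -40 to 40, compute RHS = 26·y³ − 9, and check whether it is a (positive or negative) perfect cube.
Check small values of y:
  y = 0: RHS = -9 is not a perfect cube.
  y = 1: RHS = 17 is not a perfect cube.
  y = -1: RHS = -35 is not a perfect cube.
  y = 2: RHS = 199 is not a perfect cube.
  y = -2: RHS = -217 is not a perfect cube.
  y = 3: RHS = 693 is not a perfect cube.
  y = -3: RHS = -711 is not a perfect cube.
Continuing the search up to |y| = 40 finds no solutions either.
No (x, y) in the scanned range satisfies the equation.

No integer solutions with |y| ≤ 40.


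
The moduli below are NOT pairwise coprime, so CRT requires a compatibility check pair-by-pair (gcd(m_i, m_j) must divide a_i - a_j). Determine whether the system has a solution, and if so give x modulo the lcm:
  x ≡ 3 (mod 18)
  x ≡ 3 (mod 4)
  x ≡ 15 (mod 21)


Moduli 18, 4, 21 are not pairwise coprime, so CRT works modulo lcm(m_i) when all pairwise compatibility conditions hold.
Pairwise compatibility: gcd(m_i, m_j) must divide a_i - a_j for every pair.
Merge one congruence at a time:
  Start: x ≡ 3 (mod 18).
  Combine with x ≡ 3 (mod 4): gcd(18, 4) = 2; 3 - 3 = 0, which IS divisible by 2, so compatible.
    Write x = 3 + 18·t and substitute into x ≡ 3 (mod 4): 18·t ≡ 3 − 3 = 0 (mod 4).
    Divide the congruence (and modulus) by g = 2: 9·t ≡ 0 (mod 2).
    Reduce coefficients mod 2: 1·t ≡ 0 (mod 2).
    So t ≡ 0 (mod 2).
    Then x = 3 + 18·0 = 3, valid modulo lcm(18, 4) = 36: x ≡ 3 (mod 36).
  Combine with x ≡ 15 (mod 21): gcd(36, 21) = 3; 15 - 3 = 12, which IS divisible by 3, so compatible.
    Write x = 3 + 36·t and substitute into x ≡ 15 (mod 21): 36·t ≡ 15 − 3 = 12 (mod 21).
    Divide the congruence (and modulus) by g = 3: 12·t ≡ 4 (mod 7).
    Reduce coefficients mod 7: 5·t ≡ 4 (mod 7).
    The inverse of 5 mod 7 is 3 (since 5·3 = 15 = 2·7 + 1), so t ≡ 3·4 = 12 ≡ 5 (mod 7).
    Then x = 3 + 36·5 = 183, valid modulo lcm(36, 21) = 252: x ≡ 183 (mod 252).
Verify: 183 mod 18 = 3, 183 mod 4 = 3, 183 mod 21 = 15.

x ≡ 183 (mod 252).


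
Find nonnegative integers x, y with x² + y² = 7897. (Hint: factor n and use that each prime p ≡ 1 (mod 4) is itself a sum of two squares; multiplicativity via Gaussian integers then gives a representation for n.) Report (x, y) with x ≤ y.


Step 1: Factor n = 7897 = 53 · 149.
Step 2: Check the mod-4 condition on each prime factor: 53 ≡ 1 (mod 4), exponent 1; 149 ≡ 1 (mod 4), exponent 1.
All primes ≡ 3 (mod 4) appear to even exponent (or don't appear), so by the two-squares theorem n IS expressible as a sum of two squares.
Step 3: Build a representation. Here n = 53 · 149 is a product of primes ≡ 1 (mod 4). Each prime p ≡ 1 (mod 4) is itself a sum of two squares; find a² by testing p − a² for a perfect square:
  53: 53 − 1² = 52, 53 − 2² = 49 = 7² ⇒ 53 = 2² + 7².
  149: 149 − 1² = 148, 149 − 2² = 145, 149 − 3² = 140, 149 − 4² = 133, 149 − 5² = 124, 149 − 6² = 113, 149 − 7² = 100 = 10² ⇒ 149 = 7² + 10².
  Combine using the Brahmagupta–Fibonacci identity (a² + b²)(c² + d²) = (ac − bd)² + (ad + bc)² = (ac + bd)² + (ad − bc)²:
  53 · 149 = 7897: from (2² + 7²)(7² + 10²), take (2·7 − 7·10, 2·10 + 7·7) = (14 − 70, 20 + 49) = (-56, 69); dropping signs (only squares matter) gives (56, 69); check 56² + 69² = 3136 + 4761 = 7897 ✓.
Step 4: Order so x ≤ y and verify: 56² + 69² = 3136 + 4761 = 7897 = n. ✓

n = 7897 = 56² + 69² (one valid representation with x ≤ y).


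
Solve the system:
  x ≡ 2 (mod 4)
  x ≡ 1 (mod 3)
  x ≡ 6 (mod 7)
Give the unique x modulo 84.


Moduli 4, 3, 7 are pairwise coprime; by CRT there is a unique solution modulo M = 4 · 3 · 7 = 84.
Solve pairwise, accumulating the modulus:
  Start with x ≡ 2 (mod 4).
  Combine with x ≡ 1 (mod 3): since gcd(4, 3) = 1, we get a unique residue mod 12.
    Write x = 2 + 4·t and substitute into x ≡ 1 (mod 3): 4·t ≡ 1 − 2 = -1 (mod 3).
    Reduce coefficients mod 3: 1·t ≡ 2 (mod 3).
    So t ≡ 2 (mod 3).
    Then x = 2 + 4·2 = 10, valid modulo lcm(4, 3) = 12: x ≡ 10 (mod 12).
  Combine with x ≡ 6 (mod 7): since gcd(12, 7) = 1, we get a unique residue mod 84.
    Write x = 10 + 12·t and substitute into x ≡ 6 (mod 7): 12·t ≡ 6 − 10 = -4 (mod 7).
    Reduce coefficients mod 7: 5·t ≡ 3 (mod 7).
    The inverse of 5 mod 7 is 3 (since 5·3 = 15 = 2·7 + 1), so t ≡ 3·3 = 9 ≡ 2 (mod 7).
    Then x = 10 + 12·2 = 34, valid modulo lcm(12, 7) = 84: x ≡ 34 (mod 84).
Verify: 34 mod 4 = 2 ✓, 34 mod 3 = 1 ✓, 34 mod 7 = 6 ✓.

x ≡ 34 (mod 84).


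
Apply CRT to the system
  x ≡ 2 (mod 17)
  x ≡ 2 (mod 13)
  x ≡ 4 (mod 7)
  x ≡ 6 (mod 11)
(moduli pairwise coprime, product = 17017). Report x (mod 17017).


Product of moduli M = 17 · 13 · 7 · 11 = 17017.
Merge one congruence at a time:
  Start: x ≡ 2 (mod 17).
  Combine with x ≡ 2 (mod 13); new modulus lcm = 221.
    Write x = 2 + 17·t and substitute into x ≡ 2 (mod 13): 17·t ≡ 2 − 2 = 0 (mod 13).
    Reduce coefficients mod 13: 4·t ≡ 0 (mod 13).
    The inverse of 4 mod 13 is 10 (since 4·10 = 40 = 3·13 + 1), so t ≡ 10·0 = 0 ≡ 0 (mod 13).
    Then x = 2 + 17·0 = 2, valid modulo lcm(17, 13) = 221: x ≡ 2 (mod 221).
  Combine with x ≡ 4 (mod 7); new modulus lcm = 1547.
    Write x = 2 + 221·t and substitute into x ≡ 4 (mod 7): 221·t ≡ 4 − 2 = 2 (mod 7).
    Reduce coefficients mod 7: 4·t ≡ 2 (mod 7).
    The inverse of 4 mod 7 is 2 (since 4·2 = 8 = 1·7 + 1), so t ≡ 2·2 = 4 ≡ 4 (mod 7).
    Then x = 2 + 221·4 = 886, valid modulo lcm(221, 7) = 1547: x ≡ 886 (mod 1547).
  Combine with x ≡ 6 (mod 11); new modulus lcm = 17017.
    Write x = 886 + 1547·t and substitute into x ≡ 6 (mod 11): 1547·t ≡ 6 − 886 = -880 (mod 11).
    Reduce coefficients mod 11: 7·t ≡ 0 (mod 11).
    The inverse of 7 mod 11 is 8 (since 7·8 = 56 = 5·11 + 1), so t ≡ 8·0 = 0 ≡ 0 (mod 11).
    Then x = 886 + 1547·0 = 886, valid modulo lcm(1547, 11) = 17017: x ≡ 886 (mod 17017).
Verify against each original: 886 mod 17 = 2, 886 mod 13 = 2, 886 mod 7 = 4, 886 mod 11 = 6.

x ≡ 886 (mod 17017).


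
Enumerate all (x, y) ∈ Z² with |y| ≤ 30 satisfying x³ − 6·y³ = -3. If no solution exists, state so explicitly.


The equation is x³ - 6y³ = -3. For fixed y, x³ = 6·y³ − 3, so a solution requires the RHS to be a perfect cube.
Strategy: iterate y from -30 to 30, compute RHS = 6·y³ − 3, and check whether it is a (positive or negative) perfect cube.
Check small values of y:
  y = 0: RHS = -3 is not a perfect cube.
  y = 1: RHS = 3 is not a perfect cube.
  y = -1: RHS = -9 is not a perfect cube.
  y = 2: RHS = 45 is not a perfect cube.
  y = -2: RHS = -51 is not a perfect cube.
  y = 3: RHS = 159 is not a perfect cube.
  y = -3: RHS = -165 is not a perfect cube.
Continuing the search up to |y| = 30 finds no solutions either.
No (x, y) in the scanned range satisfies the equation.

No integer solutions with |y| ≤ 30.


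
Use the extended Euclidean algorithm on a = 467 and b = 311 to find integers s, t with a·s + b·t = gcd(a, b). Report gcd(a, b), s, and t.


Euclidean algorithm on (467, 311) — divide until remainder is 0:
  467 = 1 · 311 + 156
  311 = 1 · 156 + 155
  156 = 1 · 155 + 1
  155 = 155 · 1 + 0
gcd(467, 311) = 1.
Track Bezout coefficients alongside the remainders: start with r₀ = 467 = a·1 + b·0 (s = 1, t = 0) and r₁ = 311 = a·0 + b·1 (s = 0, t = 1); each new remainder r_{k+1} = r_{k-1} − q_k·r_k inherits s_{k+1} = s_{k-1} − q_k·s_k, t_{k+1} = t_{k-1} − q_k·t_k, so r_k = a·s_k + b·t_k at every step:
  q = 1: r = 156, s = 1 − 1·0 = 1, t = 0 − 1·1 = -1  (check: 467·1 + 311·(-1) = 156)
  q = 1: r = 155, s = 0 − 1·1 = -1, t = 1 − 1·(-1) = 2  (check: 467·(-1) + 311·2 = 155)
  q = 1: r = 1, s = 1 − 1·(-1) = 2, t = -1 − 1·2 = -3  (check: 467·2 + 311·(-3) = 1)
The row with r = 1 (the gcd) gives the Bezout coefficients s = 2, t = -3.
Result: 467 · (2) + 311 · (-3) = 1.

gcd(467, 311) = 1; s = 2, t = -3 (check: 467·2 + 311·(-3) = 1).


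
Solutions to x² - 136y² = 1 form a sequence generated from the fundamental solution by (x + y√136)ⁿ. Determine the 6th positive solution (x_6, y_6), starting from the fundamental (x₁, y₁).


Step 1: Find the fundamental solution (x₁, y₁) of x² - 136y² = 1.
  Expand √136 as a continued fraction. a₀ = ⌊√136⌋ = 11; iterate m_{k+1} = d_k·a_k − m_k, d_{k+1} = (136 − m_{k+1}²)/d_k, a_{k+1} = ⌊(a₀ + m_{k+1})/d_{k+1}⌋ (starting m₀ = 0, d₀ = 1), with convergents p_k = a_k·p_{k-1} + p_{k-2}, q_k = a_k·q_{k-1} + q_{k-2} (p₋₁ = 1, q₋₁ = 0):
  k = 0: a₀ = 11; p₀/q₀ = 11/1; p₀² − 136·q₀² = 121 − 136 = -15.
  k = 1: m = 11, d = 15, a = ⌊(11 + 11)/15⌋ = 1; p/q = (1·11 + 1)/(1·1 + 0) = 12/1; p² − 136·q² = 144 − 136 = 8.
  k = 2: m = 4, d = 8, a = ⌊(11 + 4)/8⌋ = 1; p/q = (1·12 + 11)/(1·1 + 1) = 23/2; p² − 136·q² = 529 − 544 = -15.
  k = 3: m = 4, d = 15, a = ⌊(11 + 4)/15⌋ = 1; p/q = (1·23 + 12)/(1·2 + 1) = 35/3; p² − 136·q² = 1225 − 1224 = 1.
  The first convergent with p² − 136·q² = 1 gives the fundamental solution (x₁, y₁) = (35, 3).
Step 2: Apply the recurrence (x_{n+1}, y_{n+1}) = (x₁x_n + 136y₁y_n, x₁y_n + y₁x_n) repeatedly.
  From (x_1, y_1) = (35, 3): x_2 = 35·35 + 136·3·3 = 2449; y_2 = 35·3 + 3·35 = 210.
  From (x_2, y_2) = (2449, 210): x_3 = 35·2449 + 136·3·210 = 171395; y_3 = 35·210 + 3·2449 = 14697.
  From (x_3, y_3) = (171395, 14697): x_4 = 35·171395 + 136·3·14697 = 11995201; y_4 = 35·14697 + 3·171395 = 1028580.
  From (x_4, y_4) = (11995201, 1028580): x_5 = 35·11995201 + 136·3·1028580 = 839492675; y_5 = 35·1028580 + 3·11995201 = 71985903.
  From (x_5, y_5) = (839492675, 71985903): x_6 = 35·839492675 + 136·3·71985903 = 58752492049; y_6 = 35·71985903 + 3·839492675 = 5037984630.
Step 3: Verify x_6² - 136·y_6² = 3451855321967808218401 - 3451855321967808218400 = 1 (should be 1). ✓

(x_1, y_1) = (35, 3); (x_6, y_6) = (58752492049, 5037984630).


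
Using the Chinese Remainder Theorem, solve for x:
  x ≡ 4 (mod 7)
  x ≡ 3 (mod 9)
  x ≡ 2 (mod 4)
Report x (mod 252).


Moduli 7, 9, 4 are pairwise coprime; by CRT there is a unique solution modulo M = 7 · 9 · 4 = 252.
Solve pairwise, accumulating the modulus:
  Start with x ≡ 4 (mod 7).
  Combine with x ≡ 3 (mod 9): since gcd(7, 9) = 1, we get a unique residue mod 63.
    Write x = 4 + 7·t and substitute into x ≡ 3 (mod 9): 7·t ≡ 3 − 4 = -1 (mod 9).
    Reduce coefficients mod 9: 7·t ≡ 8 (mod 9).
    The inverse of 7 mod 9 is 4 (since 7·4 = 28 = 3·9 + 1), so t ≡ 4·8 = 32 ≡ 5 (mod 9).
    Then x = 4 + 7·5 = 39, valid modulo lcm(7, 9) = 63: x ≡ 39 (mod 63).
  Combine with x ≡ 2 (mod 4): since gcd(63, 4) = 1, we get a unique residue mod 252.
    Write x = 39 + 63·t and substitute into x ≡ 2 (mod 4): 63·t ≡ 2 − 39 = -37 (mod 4).
    Reduce coefficients mod 4: 3·t ≡ 3 (mod 4).
    The inverse of 3 mod 4 is 3 (since 3·3 = 9 = 2·4 + 1), so t ≡ 3·3 = 9 ≡ 1 (mod 4).
    Then x = 39 + 63·1 = 102, valid modulo lcm(63, 4) = 252: x ≡ 102 (mod 252).
Verify: 102 mod 7 = 4 ✓, 102 mod 9 = 3 ✓, 102 mod 4 = 2 ✓.

x ≡ 102 (mod 252).


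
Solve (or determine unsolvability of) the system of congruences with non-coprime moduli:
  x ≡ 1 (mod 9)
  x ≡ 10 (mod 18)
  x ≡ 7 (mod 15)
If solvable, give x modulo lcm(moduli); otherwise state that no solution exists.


Moduli 9, 18, 15 are not pairwise coprime, so CRT works modulo lcm(m_i) when all pairwise compatibility conditions hold.
Pairwise compatibility: gcd(m_i, m_j) must divide a_i - a_j for every pair.
Merge one congruence at a time:
  Start: x ≡ 1 (mod 9).
  Combine with x ≡ 10 (mod 18): gcd(9, 18) = 9; 10 - 1 = 9, which IS divisible by 9, so compatible.
    Write x = 1 + 9·t and substitute into x ≡ 10 (mod 18): 9·t ≡ 10 − 1 = 9 (mod 18).
    Divide the congruence (and modulus) by g = 9: 1·t ≡ 1 (mod 2).
    So t ≡ 1 (mod 2).
    Then x = 1 + 9·1 = 10, valid modulo lcm(9, 18) = 18: x ≡ 10 (mod 18).
  Combine with x ≡ 7 (mod 15): gcd(18, 15) = 3; 7 - 10 = -3, which IS divisible by 3, so compatible.
    Write x = 10 + 18·t and substitute into x ≡ 7 (mod 15): 18·t ≡ 7 − 10 = -3 (mod 15).
    Divide the congruence (and modulus) by g = 3: 6·t ≡ -1 (mod 5).
    Reduce coefficients mod 5: 1·t ≡ 4 (mod 5).
    So t ≡ 4 (mod 5).
    Then x = 10 + 18·4 = 82, valid modulo lcm(18, 15) = 90: x ≡ 82 (mod 90).
Verify: 82 mod 9 = 1, 82 mod 18 = 10, 82 mod 15 = 7.

x ≡ 82 (mod 90).


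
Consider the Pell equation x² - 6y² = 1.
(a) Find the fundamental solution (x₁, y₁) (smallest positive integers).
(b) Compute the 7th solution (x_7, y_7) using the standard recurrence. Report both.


Step 1: Find the fundamental solution (x₁, y₁) of x² - 6y² = 1.
  Expand √6 as a continued fraction. a₀ = ⌊√6⌋ = 2; iterate m_{k+1} = d_k·a_k − m_k, d_{k+1} = (6 − m_{k+1}²)/d_k, a_{k+1} = ⌊(a₀ + m_{k+1})/d_{k+1}⌋ (starting m₀ = 0, d₀ = 1), with convergents p_k = a_k·p_{k-1} + p_{k-2}, q_k = a_k·q_{k-1} + q_{k-2} (p₋₁ = 1, q₋₁ = 0):
  k = 0: a₀ = 2; p₀/q₀ = 2/1; p₀² − 6·q₀² = 4 − 6 = -2.
  k = 1: m = 2, d = 2, a = ⌊(2 + 2)/2⌋ = 2; p/q = (2·2 + 1)/(2·1 + 0) = 5/2; p² − 6·q² = 25 − 24 = 1.
  The first convergent with p² − 6·q² = 1 gives the fundamental solution (x₁, y₁) = (5, 2).
Step 2: Apply the recurrence (x_{n+1}, y_{n+1}) = (x₁x_n + 6y₁y_n, x₁y_n + y₁x_n) repeatedly.
  From (x_1, y_1) = (5, 2): x_2 = 5·5 + 6·2·2 = 49; y_2 = 5·2 + 2·5 = 20.
  From (x_2, y_2) = (49, 20): x_3 = 5·49 + 6·2·20 = 485; y_3 = 5·20 + 2·49 = 198.
  From (x_3, y_3) = (485, 198): x_4 = 5·485 + 6·2·198 = 4801; y_4 = 5·198 + 2·485 = 1960.
  From (x_4, y_4) = (4801, 1960): x_5 = 5·4801 + 6·2·1960 = 47525; y_5 = 5·1960 + 2·4801 = 19402.
  From (x_5, y_5) = (47525, 19402): x_6 = 5·47525 + 6·2·19402 = 470449; y_6 = 5·19402 + 2·47525 = 192060.
  From (x_6, y_6) = (470449, 192060): x_7 = 5·470449 + 6·2·192060 = 4656965; y_7 = 5·192060 + 2·470449 = 1901198.
Step 3: Verify x_7² - 6·y_7² = 21687323011225 - 21687323011224 = 1 (should be 1). ✓

(x_1, y_1) = (5, 2); (x_7, y_7) = (4656965, 1901198).


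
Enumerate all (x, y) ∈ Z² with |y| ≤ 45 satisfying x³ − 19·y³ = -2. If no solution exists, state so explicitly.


The equation is x³ - 19y³ = -2. For fixed y, x³ = 19·y³ − 2, so a solution requires the RHS to be a perfect cube.
Strategy: iterate y from -45 to 45, compute RHS = 19·y³ − 2, and check whether it is a (positive or negative) perfect cube.
Check small values of y:
  y = 0: RHS = -2 is not a perfect cube.
  y = 1: RHS = 17 is not a perfect cube.
  y = -1: RHS = -21 is not a perfect cube.
  y = 2: RHS = 150 is not a perfect cube.
  y = -2: RHS = -154 is not a perfect cube.
  y = 3: RHS = 511 is not a perfect cube.
  y = -3: RHS = -515 is not a perfect cube.
Continuing the search up to |y| = 45 finds no solutions either.
No (x, y) in the scanned range satisfies the equation.

No integer solutions with |y| ≤ 45.


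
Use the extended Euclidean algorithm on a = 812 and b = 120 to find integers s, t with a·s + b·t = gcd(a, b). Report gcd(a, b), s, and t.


Euclidean algorithm on (812, 120) — divide until remainder is 0:
  812 = 6 · 120 + 92
  120 = 1 · 92 + 28
  92 = 3 · 28 + 8
  28 = 3 · 8 + 4
  8 = 2 · 4 + 0
gcd(812, 120) = 4.
Track Bezout coefficients alongside the remainders: start with r₀ = 812 = a·1 + b·0 (s = 1, t = 0) and r₁ = 120 = a·0 + b·1 (s = 0, t = 1); each new remainder r_{k+1} = r_{k-1} − q_k·r_k inherits s_{k+1} = s_{k-1} − q_k·s_k, t_{k+1} = t_{k-1} − q_k·t_k, so r_k = a·s_k + b·t_k at every step:
  q = 6: r = 92, s = 1 − 6·0 = 1, t = 0 − 6·1 = -6  (check: 812·1 + 120·(-6) = 92)
  q = 1: r = 28, s = 0 − 1·1 = -1, t = 1 − 1·(-6) = 7  (check: 812·(-1) + 120·7 = 28)
  q = 3: r = 8, s = 1 − 3·(-1) = 4, t = -6 − 3·7 = -27  (check: 812·4 + 120·(-27) = 8)
  q = 3: r = 4, s = -1 − 3·4 = -13, t = 7 − 3·(-27) = 88  (check: 812·(-13) + 120·88 = 4)
The row with r = 4 (the gcd) gives the Bezout coefficients s = -13, t = 88.
Result: 812 · (-13) + 120 · (88) = 4.

gcd(812, 120) = 4; s = -13, t = 88 (check: 812·(-13) + 120·88 = 4).


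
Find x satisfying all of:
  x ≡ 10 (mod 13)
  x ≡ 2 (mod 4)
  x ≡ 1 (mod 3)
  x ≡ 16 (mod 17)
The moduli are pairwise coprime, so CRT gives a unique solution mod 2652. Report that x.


Product of moduli M = 13 · 4 · 3 · 17 = 2652.
Merge one congruence at a time:
  Start: x ≡ 10 (mod 13).
  Combine with x ≡ 2 (mod 4); new modulus lcm = 52.
    Write x = 10 + 13·t and substitute into x ≡ 2 (mod 4): 13·t ≡ 2 − 10 = -8 (mod 4).
    Reduce coefficients mod 4: 1·t ≡ 0 (mod 4).
    So t ≡ 0 (mod 4).
    Then x = 10 + 13·0 = 10, valid modulo lcm(13, 4) = 52: x ≡ 10 (mod 52).
  Combine with x ≡ 1 (mod 3); new modulus lcm = 156.
    Write x = 10 + 52·t and substitute into x ≡ 1 (mod 3): 52·t ≡ 1 − 10 = -9 (mod 3).
    Reduce coefficients mod 3: 1·t ≡ 0 (mod 3).
    So t ≡ 0 (mod 3).
    Then x = 10 + 52·0 = 10, valid modulo lcm(52, 3) = 156: x ≡ 10 (mod 156).
  Combine with x ≡ 16 (mod 17); new modulus lcm = 2652.
    Write x = 10 + 156·t and substitute into x ≡ 16 (mod 17): 156·t ≡ 16 − 10 = 6 (mod 17).
    Reduce coefficients mod 17: 3·t ≡ 6 (mod 17).
    The inverse of 3 mod 17 is 6 (since 3·6 = 18 = 1·17 + 1), so t ≡ 6·6 = 36 ≡ 2 (mod 17).
    Then x = 10 + 156·2 = 322, valid modulo lcm(156, 17) = 2652: x ≡ 322 (mod 2652).
Verify against each original: 322 mod 13 = 10, 322 mod 4 = 2, 322 mod 3 = 1, 322 mod 17 = 16.

x ≡ 322 (mod 2652).


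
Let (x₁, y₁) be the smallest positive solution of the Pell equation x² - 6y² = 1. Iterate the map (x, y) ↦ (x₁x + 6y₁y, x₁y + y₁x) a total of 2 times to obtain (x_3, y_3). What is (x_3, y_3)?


Step 1: Find the fundamental solution (x₁, y₁) of x² - 6y² = 1.
  Expand √6 as a continued fraction. a₀ = ⌊√6⌋ = 2; iterate m_{k+1} = d_k·a_k − m_k, d_{k+1} = (6 − m_{k+1}²)/d_k, a_{k+1} = ⌊(a₀ + m_{k+1})/d_{k+1}⌋ (starting m₀ = 0, d₀ = 1), with convergents p_k = a_k·p_{k-1} + p_{k-2}, q_k = a_k·q_{k-1} + q_{k-2} (p₋₁ = 1, q₋₁ = 0):
  k = 0: a₀ = 2; p₀/q₀ = 2/1; p₀² − 6·q₀² = 4 − 6 = -2.
  k = 1: m = 2, d = 2, a = ⌊(2 + 2)/2⌋ = 2; p/q = (2·2 + 1)/(2·1 + 0) = 5/2; p² − 6·q² = 25 − 24 = 1.
  The first convergent with p² − 6·q² = 1 gives the fundamental solution (x₁, y₁) = (5, 2).
Step 2: Apply the recurrence (x_{n+1}, y_{n+1}) = (x₁x_n + 6y₁y_n, x₁y_n + y₁x_n) repeatedly.
  From (x_1, y_1) = (5, 2): x_2 = 5·5 + 6·2·2 = 49; y_2 = 5·2 + 2·5 = 20.
  From (x_2, y_2) = (49, 20): x_3 = 5·49 + 6·2·20 = 485; y_3 = 5·20 + 2·49 = 198.
Step 3: Verify x_3² - 6·y_3² = 235225 - 235224 = 1 (should be 1). ✓

(x_1, y_1) = (5, 2); (x_3, y_3) = (485, 198).


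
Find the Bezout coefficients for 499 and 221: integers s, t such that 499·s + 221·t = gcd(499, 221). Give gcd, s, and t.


Euclidean algorithm on (499, 221) — divide until remainder is 0:
  499 = 2 · 221 + 57
  221 = 3 · 57 + 50
  57 = 1 · 50 + 7
  50 = 7 · 7 + 1
  7 = 7 · 1 + 0
gcd(499, 221) = 1.
Track Bezout coefficients alongside the remainders: start with r₀ = 499 = a·1 + b·0 (s = 1, t = 0) and r₁ = 221 = a·0 + b·1 (s = 0, t = 1); each new remainder r_{k+1} = r_{k-1} − q_k·r_k inherits s_{k+1} = s_{k-1} − q_k·s_k, t_{k+1} = t_{k-1} − q_k·t_k, so r_k = a·s_k + b·t_k at every step:
  q = 2: r = 57, s = 1 − 2·0 = 1, t = 0 − 2·1 = -2  (check: 499·1 + 221·(-2) = 57)
  q = 3: r = 50, s = 0 − 3·1 = -3, t = 1 − 3·(-2) = 7  (check: 499·(-3) + 221·7 = 50)
  q = 1: r = 7, s = 1 − 1·(-3) = 4, t = -2 − 1·7 = -9  (check: 499·4 + 221·(-9) = 7)
  q = 7: r = 1, s = -3 − 7·4 = -31, t = 7 − 7·(-9) = 70  (check: 499·(-31) + 221·70 = 1)
The row with r = 1 (the gcd) gives the Bezout coefficients s = -31, t = 70.
Result: 499 · (-31) + 221 · (70) = 1.

gcd(499, 221) = 1; s = -31, t = 70 (check: 499·(-31) + 221·70 = 1).
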